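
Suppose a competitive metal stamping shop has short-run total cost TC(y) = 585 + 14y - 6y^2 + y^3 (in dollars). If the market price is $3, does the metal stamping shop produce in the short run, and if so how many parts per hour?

Shut down

Variable cost is VC = 14y - 6y^2 + y^3, so AVC = VC/y = 14 - 6y + y^2 and MC = dTC/dy = 14 - 12y + 3y^2.
AVC is minimized where dAVC/dy = -6 + 2y = 0, at y = 3; min AVC = 14 - 6·3 + 3^2 = $5.
Since P = $3 < min AVC = $5, price fails to cover variable cost at any output.
Shutting down limits the loss to fixed cost, $585.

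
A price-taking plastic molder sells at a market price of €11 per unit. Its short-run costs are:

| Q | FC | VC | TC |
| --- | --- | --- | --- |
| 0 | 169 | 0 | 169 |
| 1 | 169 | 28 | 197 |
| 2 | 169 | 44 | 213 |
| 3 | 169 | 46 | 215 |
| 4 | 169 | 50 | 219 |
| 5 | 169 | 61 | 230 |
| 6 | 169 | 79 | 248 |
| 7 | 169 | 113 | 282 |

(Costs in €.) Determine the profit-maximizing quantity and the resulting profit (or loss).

Compute π = P·Q − TC at each output: Q=0: -169; Q=1: -186; Q=2: -191; Q=3: -182; Q=4: -175; Q=5: -175; Q=6: -182; Q=7: -205.
Profit is highest at Q = 0. Equivalently, the lowest AVC in the table is 61/5 ≈ €12.20 at Q = 5, and P = €11 falls below it — price never covers variable cost, so the firm shuts down and loses only its fixed cost.

Q = 0 (shut down); profit = -€169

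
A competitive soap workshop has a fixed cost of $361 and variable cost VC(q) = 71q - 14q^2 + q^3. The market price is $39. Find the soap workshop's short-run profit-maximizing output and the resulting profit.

AVC = 71 - 14q + q^2 has its minimum $22 at q = 7; price $39 clears that bar, so the firm operates.
With MC = 71 - 28q + 3q^2, P = MC on the upward-sloping part at q* = 8.
TR = 39·8 = 312. TC = 361 + 184 = 545. Profit = 312 − 545 = -$233.
By producing, the firm covers all variable cost plus $128 of fixed cost; shutting down would lose the full $361.

Profit = -$233 at q = 8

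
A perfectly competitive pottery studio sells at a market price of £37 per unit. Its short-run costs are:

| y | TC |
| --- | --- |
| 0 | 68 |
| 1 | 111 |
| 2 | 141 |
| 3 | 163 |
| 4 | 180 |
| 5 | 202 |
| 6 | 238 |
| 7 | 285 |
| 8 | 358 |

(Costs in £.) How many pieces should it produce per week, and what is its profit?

y = 6; profit = -£16

Tabulate TR − TC: y=0: -68; y=1: -74; y=2: -67; y=3: -52; y=4: -32; y=5: -17; y=6: -16; y=7: -26; y=8: -62.
Profit is maximized at y = 6. AVC there is 170/6 = £28.33 ≤ P, so producing beats shutting down (which would give -£68).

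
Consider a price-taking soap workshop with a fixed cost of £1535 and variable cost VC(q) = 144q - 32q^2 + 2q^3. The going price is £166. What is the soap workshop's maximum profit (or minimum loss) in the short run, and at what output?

Profit = -£83 at q = 11

AVC = 144 - 32q + 2q^2; min AVC = £16 at q = 8. Since P = £166 ≥ min AVC, the firm produces.
With MC = 144 - 64q + 6q^2, P = MC on the upward-sloping part at q* = 11.
TR = 166·11 = 1826. TC = 1535 + 374 = 1909. Profit = 1826 − 1909 = -£83.
Shutting down would mean losing the fixed cost of £1535, so operating at a loss of £83 is better by £1452.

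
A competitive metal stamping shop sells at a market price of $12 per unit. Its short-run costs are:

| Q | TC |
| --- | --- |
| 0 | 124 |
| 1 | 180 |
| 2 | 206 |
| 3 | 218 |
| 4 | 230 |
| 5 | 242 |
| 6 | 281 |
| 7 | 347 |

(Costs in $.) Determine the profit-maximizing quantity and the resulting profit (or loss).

Compute π = P·Q − TC at each output: Q=0: -124; Q=1: -168; Q=2: -182; Q=3: -182; Q=4: -182; Q=5: -182; Q=6: -209; Q=7: -263.
Profit is highest at Q = 0. Equivalently, the lowest AVC in the table is 118/5 ≈ $23.60 at Q = 5, and P = $12 falls below it — price never covers variable cost, so the firm shuts down and loses only its fixed cost.

Q = 0 (shut down); profit = -$124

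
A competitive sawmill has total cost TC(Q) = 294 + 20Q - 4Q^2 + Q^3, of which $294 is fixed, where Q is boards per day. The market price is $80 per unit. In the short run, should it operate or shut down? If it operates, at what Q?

Variable cost is VC = 20Q - 4Q^2 + Q^3, so AVC = VC/Q = 20 - 4Q + Q^2 and MC = dTC/dQ = 20 - 8Q + 3Q^2.
The AVC parabola has its vertex at Q = 4/2 = 2, where AVC = 20 - 4·2 + 2^2 = $16.
Because $80 ≥ $16, revenue can cover variable cost; the firm operates.
Set P = MC: 80 = 20 - 8Q + 3Q^2 → -60 - 8Q + 3Q^2 = 0. The roots are Q = -10/3 and Q = 6; the profit-maximizing output is on the rising part of MC, so Q* = 6.
Check: AVC at Q = 6 is $32 ≤ P, so revenue covers variable cost.
Profit = P·Q − TC = 80·6 − 486 = -$6, a loss, but smaller than the $294 fixed cost the firm would lose by shutting down.

Produce at Q = 6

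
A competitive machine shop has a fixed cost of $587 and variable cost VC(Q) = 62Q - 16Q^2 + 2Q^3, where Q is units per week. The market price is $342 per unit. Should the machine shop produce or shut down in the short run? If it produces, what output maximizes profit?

Produce at Q = 10

From TC, MC = TC'(Q) = 62 - 32Q + 6Q^2 and AVC = VC/Q = 62 - 16Q + 2Q^2.
AVC is minimized where dAVC/dQ = -16 + 4Q = 0, at Q = 4; min AVC = 62 - 16·4 + 2·4^2 = $30.
Since P = $342 ≥ min AVC = $30, price covers variable cost and the firm should produce.
Set P = MC: 342 = 62 - 32Q + 6Q^2 → -280 - 32Q + 6Q^2 = 0. The roots are Q = -14/3 and Q = 10; the profit-maximizing output is on the rising part of MC, so Q* = 10.
Check: AVC at Q = 10 is $102 ≤ P, so revenue covers variable cost.
Profit = P·Q − TC = 342·10 − 1607 = $1813.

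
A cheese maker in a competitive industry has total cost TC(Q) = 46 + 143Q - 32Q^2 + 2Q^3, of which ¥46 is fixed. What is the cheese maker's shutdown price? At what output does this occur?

¥15 per unit, at Q = 8

Short-run supply begins at min AVC. From VC = 143Q - 32Q^2 + 2Q^3, AVC = 143 - 32Q + 2Q^2.
At the minimum of AVC, MC = AVC. MC = 143 - 64Q + 6Q^2; setting MC = AVC gives 4Q^2 - 32Q = 0, so Q = 8. min AVC = 15.
The firm shuts down for any P below ¥15.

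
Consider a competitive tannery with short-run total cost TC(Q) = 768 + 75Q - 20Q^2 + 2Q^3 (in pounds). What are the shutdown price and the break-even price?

Shutdown price = £25; break-even price = £139

Shutdown price = min AVC. AVC = 75 - 20Q + 2Q^2, with vertex at Q = 5 and minimum £25.
ATC = 768/Q + 75 - 20Q + 2Q^2. Setting dATC/dQ = −768/Q^2 − 20 + 4Q = 0 gives Q = 8 (since 4·8^3 − 20·8^2 = 768).
min ATC = 768/8 + 75 − 20·8 + 2·8^2 = £139. That is the break-even price.
Between these two prices the firm operates at a loss; above £139 it earns a profit.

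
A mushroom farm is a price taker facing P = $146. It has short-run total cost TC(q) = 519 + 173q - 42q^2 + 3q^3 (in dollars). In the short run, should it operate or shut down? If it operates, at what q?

Variable cost is VC = 173q - 42q^2 + 3q^3, so AVC = VC/q = 173 - 42q + 3q^2 and MC = dTC/dq = 173 - 84q + 9q^2.
AVC is minimized where dAVC/dq = -42 + 6q = 0, at q = 7; min AVC = 173 - 42·7 + 3·7^2 = $26.
P = $146 exceeds min AVC = $26, so the firm stays open.
Set P = MC: 146 = 173 - 84q + 9q^2 → 27 - 84q + 9q^2 = 0. The roots are q = 1/3 and q = 9; the profit-maximizing output is on the rising part of MC, so q* = 9.
Check: AVC at q = 9 is $38 ≤ P, so revenue covers variable cost.
Profit = P·q − TC = 146·9 − 861 = $453.

Produce at q = 9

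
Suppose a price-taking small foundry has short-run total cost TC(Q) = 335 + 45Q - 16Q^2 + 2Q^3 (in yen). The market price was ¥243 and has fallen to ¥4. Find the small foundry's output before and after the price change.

AVC = 45 - 16Q + 2Q^2, minimized at Q = 4 where min AVC = ¥13. MC = 45 - 32Q + 6Q^2.
With P = ¥243 above the shutdown price, P = MC gives Q = 9.
At P = ¥4 < min AVC = ¥13, price no longer covers variable cost at any output, so the firm shuts down: Q = 0.

Output falls from 9 to 0 (the firm shuts down)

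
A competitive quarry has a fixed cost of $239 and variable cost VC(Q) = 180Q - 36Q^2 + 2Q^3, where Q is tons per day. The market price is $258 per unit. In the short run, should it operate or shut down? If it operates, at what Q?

Produce at Q = 13

From TC, MC = TC'(Q) = 180 - 72Q + 6Q^2 and AVC = VC/Q = 180 - 36Q + 2Q^2.
The AVC parabola has its vertex at Q = 36/4 = 9, where AVC = 180 - 36·9 + 2·9^2 = $18.
Because $258 ≥ $18, revenue can cover variable cost; the firm operates.
Solving P = MC: -78 - 72Q + 6Q^2 = 0 ⇒ Q = -1 or 13. On the upward-sloping branch, Q* = 13.
Check: AVC at Q = 13 is $50 ≤ P, so revenue covers variable cost.
Profit = P·Q − TC = 258·13 − 889 = $2465.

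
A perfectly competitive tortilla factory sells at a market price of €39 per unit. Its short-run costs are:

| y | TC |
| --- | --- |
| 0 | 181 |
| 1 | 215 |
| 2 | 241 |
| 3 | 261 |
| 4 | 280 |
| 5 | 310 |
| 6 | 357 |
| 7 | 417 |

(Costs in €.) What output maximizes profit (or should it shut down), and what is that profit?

y = 5; profit = -€115

Compute π = P·y − TC at each output: y=0: -181; y=1: -176; y=2: -163; y=3: -144; y=4: -124; y=5: -115; y=6: -123; y=7: -144.
Profit is maximized at y = 5. AVC there is 129/5 = €25.80 ≤ P, so producing beats shutting down (which would give -€181).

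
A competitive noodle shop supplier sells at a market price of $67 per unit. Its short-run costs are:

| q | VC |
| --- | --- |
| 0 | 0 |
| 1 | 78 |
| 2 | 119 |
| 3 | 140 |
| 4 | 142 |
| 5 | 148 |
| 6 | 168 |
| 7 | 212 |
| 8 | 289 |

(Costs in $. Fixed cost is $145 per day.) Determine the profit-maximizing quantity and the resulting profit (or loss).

q = 7; profit = $112

Tabulate TR − TC: q=0: -145; q=1: -156; q=2: -130; q=3: -84; q=4: -19; q=5: 42; q=6: 89; q=7: 112; q=8: 102.
Profit is maximized at q = 7. AVC there is 212/7 = $30.29 ≤ P, so producing beats shutting down (which would give -$145).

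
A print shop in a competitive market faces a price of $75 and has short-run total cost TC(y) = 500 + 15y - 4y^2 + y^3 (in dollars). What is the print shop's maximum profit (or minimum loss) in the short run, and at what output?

Profit = -$212 at y = 6

AVC = 15 - 4y + y^2 has its minimum $11 at y = 2; price $75 clears that bar, so the firm operates.
MC = 15 - 8y + 3y^2. Setting P = MC and taking the root on the rising branch gives y* = 6.
TR = 75·6 = 450. TC = 500 + 162 = 662. Profit = 450 − 662 = -$212.
By producing, the firm covers all variable cost plus $288 of fixed cost; shutting down would lose the full $500.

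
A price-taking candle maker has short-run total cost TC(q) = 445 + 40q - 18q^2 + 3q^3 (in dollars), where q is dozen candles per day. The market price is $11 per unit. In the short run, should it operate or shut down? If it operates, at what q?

Strip out fixed cost: VC = 40q - 18q^2 + 3q^3. Then AVC = 40 - 18q + 3q^2 and MC = 40 - 36q + 9q^2.
AVC hits its minimum where MC = AVC, at q = 3, giving min AVC = 40 - 18·3 + 3·3^2 = $13.
With P < min AVC ($11 < $13), every unit sold adds to the loss.
The firm minimizes its loss by shutting down and losing only its fixed cost of $445.

Shut down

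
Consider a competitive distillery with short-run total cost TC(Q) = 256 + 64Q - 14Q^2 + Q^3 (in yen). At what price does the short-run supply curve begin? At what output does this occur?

¥15 per unit, at Q = 7

Short-run supply begins at min AVC. From VC = 64Q - 14Q^2 + Q^3, AVC = 64 - 14Q + Q^2.
At the minimum of AVC, MC = AVC. MC = 64 - 28Q + 3Q^2; setting MC = AVC gives 2Q^2 - 14Q = 0, so Q = 7. min AVC = 15.
So the shutdown price is ¥15.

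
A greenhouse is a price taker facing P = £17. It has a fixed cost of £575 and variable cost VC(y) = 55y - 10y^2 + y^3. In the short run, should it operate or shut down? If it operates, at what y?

Shut down

Strip out fixed cost: VC = 55y - 10y^2 + y^3. Then AVC = 55 - 10y + y^2 and MC = 55 - 20y + 3y^2.
AVC hits its minimum where MC = AVC, at y = 5, giving min AVC = 55 - 10·5 + 5^2 = £30.
With P < min AVC (£17 < £30), every unit sold adds to the loss.
Shutting down limits the loss to fixed cost, £575.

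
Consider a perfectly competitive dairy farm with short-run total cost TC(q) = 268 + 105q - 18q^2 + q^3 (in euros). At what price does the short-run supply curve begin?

€24 per unit

The firm shuts down when price falls below the minimum of average variable cost. AVC = VC/q = 105 - 18q + q^2.
dAVC/dq = -18 + 2q = 0 gives q = 9. min AVC = 105 - 18·9 + 9^2 = 24.
So the shutdown price is €24.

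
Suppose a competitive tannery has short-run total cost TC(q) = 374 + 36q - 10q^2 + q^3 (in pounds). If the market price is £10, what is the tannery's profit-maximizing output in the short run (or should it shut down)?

Shut down

Strip out fixed cost: VC = 36q - 10q^2 + q^3. Then AVC = 36 - 10q + q^2 and MC = 36 - 20q + 3q^2.
AVC is minimized where dAVC/dq = -10 + 2q = 0, at q = 5; min AVC = 36 - 10·5 + 5^2 = £11.
P = £10 lies below min AVC = £11; no output level covers variable cost.
Shutting down limits the loss to fixed cost, £374.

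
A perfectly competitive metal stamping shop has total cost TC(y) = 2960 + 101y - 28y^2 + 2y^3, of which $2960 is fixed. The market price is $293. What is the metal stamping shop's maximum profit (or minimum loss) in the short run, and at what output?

AVC = 101 - 28y + 2y^2; min AVC = $3 at y = 7. Since P = $293 ≥ min AVC, the firm produces.
MC = 101 - 56y + 6y^2. Setting P = MC and taking the root on the rising branch gives y* = 12.
TR = 293·12 = 3516. TC = 2960 + 636 = 3596. Profit = 3516 − 3596 = -$80.
By producing, the firm covers all variable cost plus $2880 of fixed cost; shutting down would lose the full $2960.

Profit = -$80 at y = 12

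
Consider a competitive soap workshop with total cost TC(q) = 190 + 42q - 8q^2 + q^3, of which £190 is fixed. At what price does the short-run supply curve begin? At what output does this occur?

The firm shuts down when price falls below the minimum of average variable cost. AVC = VC/q = 42 - 8q + q^2.
At the minimum of AVC, MC = AVC. MC = 42 - 16q + 3q^2; setting MC = AVC gives 2q^2 - 8q = 0, so q = 4. min AVC = 26.
So the shutdown price is £26.

£26 per unit, at q = 4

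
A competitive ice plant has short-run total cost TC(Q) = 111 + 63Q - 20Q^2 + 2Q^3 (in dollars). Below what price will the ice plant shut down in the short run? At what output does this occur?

The shutdown price is the minimum of AVC. VC = 63Q - 20Q^2 + 2Q^3, so AVC = 63 - 20Q + 2Q^2.
At the minimum of AVC, MC = AVC. MC = 63 - 40Q + 6Q^2; setting MC = AVC gives 4Q^2 - 20Q = 0, so Q = 5. min AVC = 13.
For P < $13 the firm produces nothing.

$13 per unit, at Q = 5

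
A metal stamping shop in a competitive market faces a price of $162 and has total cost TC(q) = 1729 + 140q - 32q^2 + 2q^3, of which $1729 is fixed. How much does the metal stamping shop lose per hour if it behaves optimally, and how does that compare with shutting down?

AVC = 140 - 32q + 2q^2 has its minimum $12 at q = 8; price $162 clears that bar, so the firm operates.
With MC = 140 - 64q + 6q^2, P = MC on the upward-sloping part at q* = 11.
TR = 162·11 = 1782. TC = 1729 + 330 = 2059. Profit = 1782 − 2059 = -$277.
That loss of $277 beats the $1729 the firm would lose by shutting down; producing recovers $1452 of fixed cost.

Profit = -$277 at q = 11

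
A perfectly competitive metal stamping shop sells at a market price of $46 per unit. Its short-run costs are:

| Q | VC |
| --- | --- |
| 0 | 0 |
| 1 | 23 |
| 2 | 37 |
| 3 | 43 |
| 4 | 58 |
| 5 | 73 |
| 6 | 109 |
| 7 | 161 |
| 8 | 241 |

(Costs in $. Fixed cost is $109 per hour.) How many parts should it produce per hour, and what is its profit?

Q = 6; profit = $58

Tabulate TR − TC: Q=0: -109; Q=1: -86; Q=2: -54; Q=3: -14; Q=4: 17; Q=5: 48; Q=6: 58; Q=7: 52; Q=8: 18.
Profit is maximized at Q = 6. AVC there is 109/6 = $18.17 ≤ P, so producing beats shutting down (which would give -$109).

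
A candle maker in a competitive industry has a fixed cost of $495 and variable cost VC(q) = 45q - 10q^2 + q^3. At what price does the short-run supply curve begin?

The firm shuts down when price falls below the minimum of average variable cost. AVC = VC/q = 45 - 10q + q^2.
dAVC/dq = -10 + 2q = 0 gives q = 5. min AVC = 45 - 10·5 + 5^2 = 20.
So the shutdown price is $20.

$20 per unit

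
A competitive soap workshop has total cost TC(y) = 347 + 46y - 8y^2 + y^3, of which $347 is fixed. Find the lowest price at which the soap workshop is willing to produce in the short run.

The firm shuts down when price falls below the minimum of average variable cost. AVC = VC/y = 46 - 8y + y^2.
At the minimum of AVC, MC = AVC. MC = 46 - 16y + 3y^2; setting MC = AVC gives 2y^2 - 8y = 0, so y = 4. min AVC = 30.
So the shutdown price is $30.

$30 per unit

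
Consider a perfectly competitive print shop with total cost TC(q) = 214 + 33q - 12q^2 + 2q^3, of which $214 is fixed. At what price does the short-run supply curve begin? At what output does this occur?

Short-run supply begins at min AVC. From VC = 33q - 12q^2 + 2q^3, AVC = 33 - 12q + 2q^2.
At the minimum of AVC, MC = AVC. MC = 33 - 24q + 6q^2; setting MC = AVC gives 4q^2 - 12q = 0, so q = 3. min AVC = 15.
The firm shuts down for any P below $15.

$15 per unit, at q = 3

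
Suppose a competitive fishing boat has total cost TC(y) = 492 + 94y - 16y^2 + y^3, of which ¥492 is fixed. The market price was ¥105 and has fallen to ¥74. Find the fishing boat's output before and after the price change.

AVC = 94 - 16y + y^2, minimized at y = 8 where min AVC = ¥30. MC = 94 - 32y + 3y^2.
With P = ¥105 above the shutdown price, P = MC gives y = 11.
At P = ¥74 ≥ min AVC, set P = MC: y = 10. The firm stays open but cuts output.

Output falls from 11 to 10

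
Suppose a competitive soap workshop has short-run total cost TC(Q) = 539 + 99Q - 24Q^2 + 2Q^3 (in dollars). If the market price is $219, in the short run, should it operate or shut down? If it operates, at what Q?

Strip out fixed cost: VC = 99Q - 24Q^2 + 2Q^3. Then AVC = 99 - 24Q + 2Q^2 and MC = 99 - 48Q + 6Q^2.
AVC hits its minimum where MC = AVC, at Q = 6, giving min AVC = 99 - 24·6 + 2·6^2 = $27.
P = $219 exceeds min AVC = $27, so the firm stays open.
Solving P = MC: -120 - 48Q + 6Q^2 = 0 ⇒ Q = -2 or 10. On the upward-sloping branch, Q* = 10.
Check: AVC at Q = 10 is $59 ≤ P, so revenue covers variable cost.
Profit = P·Q − TC = 219·10 − 1129 = $1061.

Produce at Q = 10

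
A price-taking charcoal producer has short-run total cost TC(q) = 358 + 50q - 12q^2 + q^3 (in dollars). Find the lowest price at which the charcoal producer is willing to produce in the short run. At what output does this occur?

$14 per unit, at q = 6

Short-run supply begins at min AVC. From VC = 50q - 12q^2 + q^3, AVC = 50 - 12q + q^2.
dAVC/dq = -12 + 2q = 0 gives q = 6. min AVC = 50 - 12·6 + 6^2 = 14.
For P < $14 the firm produces nothing.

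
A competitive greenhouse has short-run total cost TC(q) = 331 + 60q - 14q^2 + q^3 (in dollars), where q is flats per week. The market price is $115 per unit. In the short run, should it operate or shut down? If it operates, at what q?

Produce at q = 11

From TC, MC = TC'(q) = 60 - 28q + 3q^2 and AVC = VC/q = 60 - 14q + q^2.
AVC is minimized where dAVC/dq = -14 + 2q = 0, at q = 7; min AVC = 60 - 14·7 + 7^2 = $11.
P = $115 exceeds min AVC = $11, so the firm stays open.
Solving P = MC: -55 - 28q + 3q^2 = 0 ⇒ q = -5/3 or 11. On the upward-sloping branch, q* = 11.
Check: AVC at q = 11 is $27 ≤ P, so revenue covers variable cost.
Profit = P·q − TC = 115·11 − 628 = $637.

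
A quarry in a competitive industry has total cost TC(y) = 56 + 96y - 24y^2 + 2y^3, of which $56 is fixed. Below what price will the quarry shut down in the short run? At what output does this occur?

$24 per unit, at y = 6

The firm shuts down when price falls below the minimum of average variable cost. AVC = VC/y = 96 - 24y + 2y^2.
dAVC/dy = -24 + 4y = 0 gives y = 6. min AVC = 96 - 24·6 + 2·6^2 = 24.
So the shutdown price is $24.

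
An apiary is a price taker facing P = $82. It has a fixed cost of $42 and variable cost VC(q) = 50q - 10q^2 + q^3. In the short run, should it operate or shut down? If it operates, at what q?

Variable cost is VC = 50q - 10q^2 + q^3, so AVC = VC/q = 50 - 10q + q^2 and MC = dTC/dq = 50 - 20q + 3q^2.
AVC hits its minimum where MC = AVC, at q = 5, giving min AVC = 50 - 10·5 + 5^2 = $25.
Since P = $82 ≥ min AVC = $25, price covers variable cost and the firm should produce.
P = MC gives -32 - 20q + 3q^2 = 0, with roots -4/3 and 8. Take the larger (rising MC): q* = 8.
Check: AVC at q = 8 is $34 ≤ P, so revenue covers variable cost.
Profit = P·q − TC = 82·8 − 314 = $342.

Produce at q = 8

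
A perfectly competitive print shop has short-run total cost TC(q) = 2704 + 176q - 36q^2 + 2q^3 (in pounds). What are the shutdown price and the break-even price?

Shutdown price = £14; break-even price = £254

AVC = 176 - 36q + 2q^2; minimized at q = 9, giving min AVC = £14. That is the shutdown price.
ATC = 2704/q + 176 - 36q + 2q^2. Setting dATC/dq = −2704/q^2 − 36 + 4q = 0 gives q = 13 (since 4·13^3 − 36·13^2 = 2704).
min ATC = 2704/13 + 176 − 36·13 + 2·13^2 = £254. That is the break-even price.
For £14 ≤ P < £254 the firm produces at a loss; below £14 it shuts down.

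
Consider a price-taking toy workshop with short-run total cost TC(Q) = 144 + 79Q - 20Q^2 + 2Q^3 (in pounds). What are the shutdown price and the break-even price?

Shutdown price = £29; break-even price = £55

AVC = 79 - 20Q + 2Q^2; minimized at Q = 5, giving min AVC = £29. That is the shutdown price.
ATC = 144/Q + 79 - 20Q + 2Q^2. Setting dATC/dQ = −144/Q^2 − 20 + 4Q = 0 gives Q = 6 (since 4·6^3 − 20·6^2 = 144).
min ATC = 144/6 + 79 − 20·6 + 2·6^2 = £55. That is the break-even price.
For £29 ≤ P < £55 the firm produces at a loss; below £29 it shuts down.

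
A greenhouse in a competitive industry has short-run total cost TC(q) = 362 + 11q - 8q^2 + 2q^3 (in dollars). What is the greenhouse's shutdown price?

$3 per unit

The shutdown price is the minimum of AVC. VC = 11q - 8q^2 + 2q^3, so AVC = 11 - 8q + 2q^2.
dAVC/dq = -8 + 4q = 0 gives q = 2. min AVC = 11 - 8·2 + 2·2^2 = 3.
So the shutdown price is $3.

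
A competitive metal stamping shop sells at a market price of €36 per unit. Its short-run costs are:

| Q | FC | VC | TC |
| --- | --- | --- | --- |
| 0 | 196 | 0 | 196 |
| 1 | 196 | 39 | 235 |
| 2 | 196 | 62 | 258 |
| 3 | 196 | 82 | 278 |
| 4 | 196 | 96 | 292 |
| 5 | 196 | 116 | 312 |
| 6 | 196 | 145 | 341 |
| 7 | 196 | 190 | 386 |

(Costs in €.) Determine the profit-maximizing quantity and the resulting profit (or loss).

Tabulate TR − TC: Q=0: -196; Q=1: -199; Q=2: -186; Q=3: -170; Q=4: -148; Q=5: -132; Q=6: -125; Q=7: -134.
Profit is maximized at Q = 6. AVC there is 145/6 = €24.17 ≤ P, so producing beats shutting down (which would give -€196).

Q = 6; profit = -€125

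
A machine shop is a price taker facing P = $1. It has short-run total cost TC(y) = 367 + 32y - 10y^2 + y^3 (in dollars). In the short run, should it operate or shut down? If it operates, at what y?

From TC, MC = TC'(y) = 32 - 20y + 3y^2 and AVC = VC/y = 32 - 10y + y^2.
AVC hits its minimum where MC = AVC, at y = 5, giving min AVC = 32 - 10·5 + 5^2 = $7.
With P < min AVC ($1 < $7), every unit sold adds to the loss.
Best response: produce nothing and absorb the $367 fixed cost.

Shut down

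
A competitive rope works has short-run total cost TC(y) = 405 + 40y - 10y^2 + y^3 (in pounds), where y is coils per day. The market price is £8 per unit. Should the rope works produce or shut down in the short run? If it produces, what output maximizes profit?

Shut down

Variable cost is VC = 40y - 10y^2 + y^3, so AVC = VC/y = 40 - 10y + y^2 and MC = dTC/dy = 40 - 20y + 3y^2.
AVC is minimized where dAVC/dy = -10 + 2y = 0, at y = 5; min AVC = 40 - 10·5 + 5^2 = £15.
Since P = £8 < min AVC = £15, price fails to cover variable cost at any output.
The firm minimizes its loss by shutting down and losing only its fixed cost of £405.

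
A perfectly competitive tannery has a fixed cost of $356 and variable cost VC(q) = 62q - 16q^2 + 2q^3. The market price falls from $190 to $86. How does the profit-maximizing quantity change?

Output falls from 8 to 6

MC = 62 - 32q + 6q^2; the shutdown threshold is min AVC = $30 (at q = 4).
With P = $190 above the shutdown price, P = MC gives q = 8.
At P = $86 ≥ min AVC, set P = MC: q = 6. The firm stays open but cuts output.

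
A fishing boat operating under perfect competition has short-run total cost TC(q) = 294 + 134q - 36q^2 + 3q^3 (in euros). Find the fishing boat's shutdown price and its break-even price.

Shutdown price = min AVC. AVC = 134 - 36q + 3q^2, with vertex at q = 6 and minimum €26.
ATC = 294/q + 134 - 36q + 3q^2. Setting dATC/dq = −294/q^2 − 36 + 6q = 0 gives q = 7 (since 6·7^3 − 36·7^2 = 294).
min ATC = 294/7 + 134 − 36·7 + 3·7^2 = €71. That is the break-even price.
Between these two prices the firm operates at a loss; above €71 it earns a profit.

Shutdown price = €26; break-even price = €71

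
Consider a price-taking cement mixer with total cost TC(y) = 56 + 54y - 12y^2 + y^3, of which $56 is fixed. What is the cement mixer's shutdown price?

The firm shuts down when price falls below the minimum of average variable cost. AVC = VC/y = 54 - 12y + y^2.
At the minimum of AVC, MC = AVC. MC = 54 - 24y + 3y^2; setting MC = AVC gives 2y^2 - 12y = 0, so y = 6. min AVC = 18.
For P < $18 the firm produces nothing.

$18 per unit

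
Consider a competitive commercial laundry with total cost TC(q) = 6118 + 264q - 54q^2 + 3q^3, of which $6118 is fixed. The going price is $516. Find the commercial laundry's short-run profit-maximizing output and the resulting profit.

Profit = -$238 at q = 14

AVC = 264 - 54q + 3q^2; min AVC = $21 at q = 9. Since P = $516 ≥ min AVC, the firm produces.
With MC = 264 - 108q + 9q^2, P = MC on the upward-sloping part at q* = 14.
TR = 516·14 = 7224. TC = 6118 + 1344 = 7462. Profit = 7224 − 7462 = -$238.
Shutting down would mean losing the fixed cost of $6118, so operating at a loss of $238 is better by $5880.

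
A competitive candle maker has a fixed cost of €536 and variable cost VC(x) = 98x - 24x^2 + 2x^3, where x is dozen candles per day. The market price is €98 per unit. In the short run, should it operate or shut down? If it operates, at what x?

Produce at x = 8

Variable cost is VC = 98x - 24x^2 + 2x^3, so AVC = VC/x = 98 - 24x + 2x^2 and MC = dTC/dx = 98 - 48x + 6x^2.
AVC is minimized where dAVC/dx = -24 + 4x = 0, at x = 6; min AVC = 98 - 24·6 + 2·6^2 = €26.
Because €98 ≥ €26, revenue can cover variable cost; the firm operates.
Set P = MC: 98 = 98 - 48x + 6x^2 → -48x + 6x^2 = 0. The roots are x = 0 and x = 8; the profit-maximizing output is on the rising part of MC, so x* = 8.
Check: AVC at x = 8 is €34 ≤ P, so revenue covers variable cost.
Profit = P·x − TC = 98·8 − 808 = -€24, a loss, but smaller than the €536 fixed cost the firm would lose by shutting down.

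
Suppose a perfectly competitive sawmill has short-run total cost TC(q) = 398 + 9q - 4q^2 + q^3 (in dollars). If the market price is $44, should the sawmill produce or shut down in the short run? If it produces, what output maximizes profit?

Strip out fixed cost: VC = 9q - 4q^2 + q^3. Then AVC = 9 - 4q + q^2 and MC = 9 - 8q + 3q^2.
The AVC parabola has its vertex at q = 4/2 = 2, where AVC = 9 - 4·2 + 2^2 = $5.
Since P = $44 ≥ min AVC = $5, price covers variable cost and the firm should produce.
Set P = MC: 44 = 9 - 8q + 3q^2 → -35 - 8q + 3q^2 = 0. The roots are q = -7/3 and q = 5; the profit-maximizing output is on the rising part of MC, so q* = 5.
Check: AVC at q = 5 is $14 ≤ P, so revenue covers variable cost.
Profit = P·q − TC = 44·5 − 468 = -$248, a loss, but smaller than the $398 fixed cost the firm would lose by shutting down.

Produce at q = 5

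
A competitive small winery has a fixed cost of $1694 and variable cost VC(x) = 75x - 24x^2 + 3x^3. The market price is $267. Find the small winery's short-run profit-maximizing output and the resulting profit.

AVC = 75 - 24x + 3x^2 has its minimum $27 at x = 4; price $267 clears that bar, so the firm operates.
With MC = 75 - 48x + 9x^2, P = MC on the upward-sloping part at x* = 8.
TR = 267·8 = 2136. TC = 1694 + 600 = 2294. Profit = 2136 − 2294 = -$158.
That loss of $158 beats the $1694 the firm would lose by shutting down; producing recovers $1536 of fixed cost.

Profit = -$158 at x = 8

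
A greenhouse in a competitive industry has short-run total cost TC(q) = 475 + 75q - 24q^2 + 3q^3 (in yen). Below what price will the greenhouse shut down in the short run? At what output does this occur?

Short-run supply begins at min AVC. From VC = 75q - 24q^2 + 3q^3, AVC = 75 - 24q + 3q^2.
At the minimum of AVC, MC = AVC. MC = 75 - 48q + 9q^2; setting MC = AVC gives 6q^2 - 24q = 0, so q = 4. min AVC = 27.
For P < ¥27 the firm produces nothing.

¥27 per unit, at q = 4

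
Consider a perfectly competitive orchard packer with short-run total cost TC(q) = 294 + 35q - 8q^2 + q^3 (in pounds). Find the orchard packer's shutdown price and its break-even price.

AVC = 35 - 8q + q^2; minimized at q = 4, giving min AVC = £19. That is the shutdown price.
ATC = 294/q + 35 - 8q + q^2. Setting dATC/dq = −294/q^2 − 8 + 2q = 0 gives q = 7 (since 2·7^3 − 8·7^2 = 294).
min ATC = 294/7 + 35 − 8·7 + 7^2 = £70. That is the break-even price.
Between these two prices the firm operates at a loss; above £70 it earns a profit.

Shutdown price = £19; break-even price = £70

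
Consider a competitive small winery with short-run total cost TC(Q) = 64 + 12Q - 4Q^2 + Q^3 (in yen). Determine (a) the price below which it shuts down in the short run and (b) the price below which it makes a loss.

Shutdown price = ¥8; break-even price = ¥28

Shutdown price = min AVC. AVC = 12 - 4Q + Q^2, with vertex at Q = 2 and minimum ¥8.
ATC = 64/Q + 12 - 4Q + Q^2. Setting dATC/dQ = −64/Q^2 − 4 + 2Q = 0 gives Q = 4 (since 2·4^3 − 4·4^2 = 64).
min ATC = 64/4 + 12 − 4·4 + 4^2 = ¥28. That is the break-even price.
Between these two prices the firm operates at a loss; above ¥28 it earns a profit.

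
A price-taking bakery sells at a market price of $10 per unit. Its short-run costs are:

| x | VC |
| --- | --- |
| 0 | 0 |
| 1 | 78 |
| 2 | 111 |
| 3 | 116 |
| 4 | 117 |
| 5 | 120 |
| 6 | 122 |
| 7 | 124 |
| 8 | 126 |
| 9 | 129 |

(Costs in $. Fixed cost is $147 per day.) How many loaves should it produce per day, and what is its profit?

Compute π = P·x − TC at each output: x=0: -147; x=1: -215; x=2: -238; x=3: -233; x=4: -224; x=5: -217; x=6: -209; x=7: -201; x=8: -193; x=9: -186.
Profit is highest at x = 0. Equivalently, the lowest AVC in the table is 129/9 ≈ $14.33 at x = 9, and P = $10 falls below it — price never covers variable cost, so the firm shuts down and loses only its fixed cost.

x = 0 (shut down); profit = -$147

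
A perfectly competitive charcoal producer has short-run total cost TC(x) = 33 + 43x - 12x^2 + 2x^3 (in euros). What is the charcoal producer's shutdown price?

€25 per unit

The firm shuts down when price falls below the minimum of average variable cost. AVC = VC/x = 43 - 12x + 2x^2.
At the minimum of AVC, MC = AVC. MC = 43 - 24x + 6x^2; setting MC = AVC gives 4x^2 - 12x = 0, so x = 3. min AVC = 25.
For P < €25 the firm produces nothing.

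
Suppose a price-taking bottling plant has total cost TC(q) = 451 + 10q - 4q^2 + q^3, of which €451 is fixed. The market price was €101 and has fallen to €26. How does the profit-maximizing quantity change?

Output falls from 7 to 4

AVC = 10 - 4q + q^2, minimized at q = 2 where min AVC = €6. MC = 10 - 8q + 3q^2.
With P = €101 above the shutdown price, P = MC gives q = 7.
At P = €26 ≥ min AVC, set P = MC: q = 4. The firm stays open but cuts output.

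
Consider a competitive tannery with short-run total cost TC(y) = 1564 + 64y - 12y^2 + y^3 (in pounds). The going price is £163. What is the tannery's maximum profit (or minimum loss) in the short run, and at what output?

Profit = -£354 at y = 11

AVC = 64 - 12y + y^2; min AVC = £28 at y = 6. Since P = £163 ≥ min AVC, the firm produces.
MC = 64 - 24y + 3y^2. Setting P = MC and taking the root on the rising branch gives y* = 11.
TR = 163·11 = 1793. TC = 1564 + 583 = 2147. Profit = 1793 − 2147 = -£354.
By producing, the firm covers all variable cost plus £1210 of fixed cost; shutting down would lose the full £1564.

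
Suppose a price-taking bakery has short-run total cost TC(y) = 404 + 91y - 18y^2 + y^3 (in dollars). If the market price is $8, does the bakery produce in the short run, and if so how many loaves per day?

Shut down

Strip out fixed cost: VC = 91y - 18y^2 + y^3. Then AVC = 91 - 18y + y^2 and MC = 91 - 36y + 3y^2.
AVC is minimized where dAVC/dy = -18 + 2y = 0, at y = 9; min AVC = 91 - 18·9 + 9^2 = $10.
With P < min AVC ($8 < $10), every unit sold adds to the loss.
The firm minimizes its loss by shutting down and losing only its fixed cost of $404.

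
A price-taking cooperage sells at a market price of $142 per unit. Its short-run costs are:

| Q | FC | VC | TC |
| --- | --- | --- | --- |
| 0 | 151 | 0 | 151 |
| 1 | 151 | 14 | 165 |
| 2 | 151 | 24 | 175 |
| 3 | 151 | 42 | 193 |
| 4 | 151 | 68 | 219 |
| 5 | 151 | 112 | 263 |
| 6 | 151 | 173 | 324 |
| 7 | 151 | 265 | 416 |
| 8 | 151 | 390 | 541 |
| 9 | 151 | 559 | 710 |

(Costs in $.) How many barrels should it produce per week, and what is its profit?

Q = 8; profit = $595

Tabulate TR − TC: Q=0: -151; Q=1: -23; Q=2: 109; Q=3: 233; Q=4: 349; Q=5: 447; Q=6: 528; Q=7: 578; Q=8: 595; Q=9: 568.
Profit is maximized at Q = 8. AVC there is 390/8 = $48.75 ≤ P, so producing beats shutting down (which would give -$151).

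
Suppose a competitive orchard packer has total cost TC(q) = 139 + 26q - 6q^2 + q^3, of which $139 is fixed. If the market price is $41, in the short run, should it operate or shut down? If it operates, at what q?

Variable cost is VC = 26q - 6q^2 + q^3, so AVC = VC/q = 26 - 6q + q^2 and MC = dTC/dq = 26 - 12q + 3q^2.
AVC hits its minimum where MC = AVC, at q = 3, giving min AVC = 26 - 6·3 + 3^2 = $17.
Because $41 ≥ $17, revenue can cover variable cost; the firm operates.
P = MC gives -15 - 12q + 3q^2 = 0, with roots -1 and 5. Take the larger (rising MC): q* = 5.
Check: AVC at q = 5 is $21 ≤ P, so revenue covers variable cost.
Profit = P·q − TC = 41·5 − 244 = -$39, a loss, but smaller than the $139 fixed cost the firm would lose by shutting down.

Produce at q = 5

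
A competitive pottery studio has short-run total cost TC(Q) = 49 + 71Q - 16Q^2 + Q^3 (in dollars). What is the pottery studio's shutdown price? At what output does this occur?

Short-run supply begins at min AVC. From VC = 71Q - 16Q^2 + Q^3, AVC = 71 - 16Q + Q^2.
dAVC/dQ = -16 + 2Q = 0 gives Q = 8. min AVC = 71 - 16·8 + 8^2 = 7.
The firm shuts down for any P below $7.

$7 per unit, at Q = 8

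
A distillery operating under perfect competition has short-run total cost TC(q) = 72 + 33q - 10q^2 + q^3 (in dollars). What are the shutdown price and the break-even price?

AVC = 33 - 10q + q^2; minimized at q = 5, giving min AVC = $8. That is the shutdown price.
ATC = 72/q + 33 - 10q + q^2. Setting dATC/dq = −72/q^2 − 10 + 2q = 0 gives q = 6 (since 2·6^3 − 10·6^2 = 72).
min ATC = 72/6 + 33 − 10·6 + 6^2 = $21. That is the break-even price.
Between these two prices the firm operates at a loss; above $21 it earns a profit.

Shutdown price = $8; break-even price = $21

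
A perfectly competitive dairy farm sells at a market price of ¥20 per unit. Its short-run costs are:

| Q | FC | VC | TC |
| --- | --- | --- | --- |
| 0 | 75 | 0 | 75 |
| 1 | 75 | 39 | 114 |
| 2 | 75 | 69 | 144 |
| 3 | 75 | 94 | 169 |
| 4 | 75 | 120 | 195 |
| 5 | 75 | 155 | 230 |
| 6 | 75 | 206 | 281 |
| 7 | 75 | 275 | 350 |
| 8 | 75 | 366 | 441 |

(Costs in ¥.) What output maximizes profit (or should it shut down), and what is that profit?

Q = 0 (shut down); profit = -¥75

Profit at each row (π = 20Q − TC): Q=0: -75; Q=1: -94; Q=2: -104; Q=3: -109; Q=4: -115; Q=5: -130; Q=6: -161; Q=7: -210; Q=8: -281.
Profit is highest at Q = 0. Equivalently, the lowest AVC in the table is 120/4 ≈ ¥30 at Q = 4, and P = ¥20 falls below it — price never covers variable cost, so the firm shuts down and loses only its fixed cost.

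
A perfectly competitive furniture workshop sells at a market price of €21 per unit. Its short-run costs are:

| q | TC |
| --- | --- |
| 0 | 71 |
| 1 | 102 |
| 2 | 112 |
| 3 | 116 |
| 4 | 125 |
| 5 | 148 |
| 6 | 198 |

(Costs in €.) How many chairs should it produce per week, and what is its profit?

q = 4; profit = -€41

Profit at each row (π = 21q − TC): q=0: -71; q=1: -81; q=2: -70; q=3: -53; q=4: -41; q=5: -43; q=6: -72.
Profit is maximized at q = 4. AVC there is 54/4 = €13.50 ≤ P, so producing beats shutting down (which would give -€71).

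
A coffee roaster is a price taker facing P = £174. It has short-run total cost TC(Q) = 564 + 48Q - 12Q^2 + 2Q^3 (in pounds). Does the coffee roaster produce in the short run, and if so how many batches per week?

Strip out fixed cost: VC = 48Q - 12Q^2 + 2Q^3. Then AVC = 48 - 12Q + 2Q^2 and MC = 48 - 24Q + 6Q^2.
AVC is minimized where dAVC/dQ = -12 + 4Q = 0, at Q = 3; min AVC = 48 - 12·3 + 2·3^2 = £30.
Because £174 ≥ £30, revenue can cover variable cost; the firm operates.
P = MC gives -126 - 24Q + 6Q^2 = 0, with roots -3 and 7. Take the larger (rising MC): Q* = 7.
Check: AVC at Q = 7 is £62 ≤ P, so revenue covers variable cost.
Profit = P·Q − TC = 174·7 − 998 = £220.

Produce at Q = 7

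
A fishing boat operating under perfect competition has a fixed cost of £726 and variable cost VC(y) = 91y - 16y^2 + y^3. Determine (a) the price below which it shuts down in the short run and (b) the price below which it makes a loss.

AVC = 91 - 16y + y^2; minimized at y = 8, giving min AVC = £27. That is the shutdown price.
ATC = 726/y + 91 - 16y + y^2. Setting dATC/dy = −726/y^2 − 16 + 2y = 0 gives y = 11 (since 2·11^3 − 16·11^2 = 726).
min ATC = 726/11 + 91 − 16·11 + 11^2 = £102. That is the break-even price.
For £27 ≤ P < £102 the firm produces at a loss; below £27 it shuts down.

Shutdown price = £27; break-even price = £102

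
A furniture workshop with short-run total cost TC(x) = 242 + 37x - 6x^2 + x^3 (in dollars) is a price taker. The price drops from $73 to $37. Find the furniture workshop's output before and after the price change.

AVC = 37 - 6x + x^2, minimized at x = 3 where min AVC = $28. MC = 37 - 12x + 3x^2.
With P = $73 above the shutdown price, P = MC gives x = 6.
At P = $37 ≥ min AVC, set P = MC: x = 4. The firm stays open but cuts output.

Output falls from 6 to 4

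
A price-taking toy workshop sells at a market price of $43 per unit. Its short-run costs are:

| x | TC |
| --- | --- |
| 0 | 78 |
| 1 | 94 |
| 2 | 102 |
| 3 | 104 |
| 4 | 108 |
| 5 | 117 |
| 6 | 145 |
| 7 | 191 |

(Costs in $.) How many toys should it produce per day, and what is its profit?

x = 6; profit = $113

Profit at each row (π = 43x − TC): x=0: -78; x=1: -51; x=2: -16; x=3: 25; x=4: 64; x=5: 98; x=6: 113; x=7: 110.
Profit is maximized at x = 6. AVC there is 67/6 = $11.17 ≤ P, so producing beats shutting down (which would give -$78).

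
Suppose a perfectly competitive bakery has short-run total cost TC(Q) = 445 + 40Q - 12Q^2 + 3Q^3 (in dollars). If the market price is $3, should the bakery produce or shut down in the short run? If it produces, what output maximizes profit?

Shut down

Strip out fixed cost: VC = 40Q - 12Q^2 + 3Q^3. Then AVC = 40 - 12Q + 3Q^2 and MC = 40 - 24Q + 9Q^2.
AVC hits its minimum where MC = AVC, at Q = 2, giving min AVC = 40 - 12·2 + 3·2^2 = $28.
P = $3 lies below min AVC = $28; no output level covers variable cost.
Best response: produce nothing and absorb the $445 fixed cost.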